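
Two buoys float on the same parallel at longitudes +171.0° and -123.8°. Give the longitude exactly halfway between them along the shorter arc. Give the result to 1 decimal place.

-156.4°

Signed shortest Δλ from +171.0° to -123.8° is +65.2°.
Midpoint longitude = +171.0° + (+65.2°)/2 = +171.0° + 32.6° = +203.6°.
Normalise into (−180°, 180°]: -156.4°.
(The naïve average (+171.0 + -123.8)/2 = 23.6° is on the wrong side of the globe.)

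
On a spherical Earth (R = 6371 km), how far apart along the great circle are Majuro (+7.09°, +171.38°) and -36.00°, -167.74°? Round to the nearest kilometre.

5265 km

Δλ = -167.74 − 171.38 = -339.12°; wrapped into (−180°, 180°]: 20.88°.
Δφ = -36.00 − 7.09 = -43.09°.
a = sin²(Δφ/2) + cos φ₁ · cos φ₂ · sin²(Δλ/2) = 0.161221.
c = 2·atan2(√a, √(1−a)) = 0.82636 rad → d = 6371·c ≈ 5264.73 km.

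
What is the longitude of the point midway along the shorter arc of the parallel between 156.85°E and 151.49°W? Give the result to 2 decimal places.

Signed shortest Δλ from +156.85° to -151.49° is +51.66°.
Midpoint longitude = +156.85° + (+51.66°)/2 = +156.85° + 25.83° = +182.68°.
Normalise into (−180°, 180°]: -177.32°.
(The naïve average (+156.85 + -151.49)/2 = 2.68° is on the wrong side of the globe.)

177.32°W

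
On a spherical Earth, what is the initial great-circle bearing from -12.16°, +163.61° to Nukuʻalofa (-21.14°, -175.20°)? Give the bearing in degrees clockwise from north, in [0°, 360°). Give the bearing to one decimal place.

116.7°

Δλ = -175.20 − 163.61 = -338.81°; wrapped into (−180°, 180°]: 21.19°.
θ = atan2( sin Δλ · cos φ₂ , cos φ₁ · sin φ₂ − sin φ₁ · cos φ₂ · cos Δλ )
  = atan2(0.33714, -0.16937) = 116.674° → normalised to [0°, 360°): 116.674°.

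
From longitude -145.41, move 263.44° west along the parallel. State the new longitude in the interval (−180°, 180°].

Start at -145.41°; shift −263.44° → -408.85°.
-408.85° lies outside (−180°, 180°]; add 360° → -48.85°.

-48.85°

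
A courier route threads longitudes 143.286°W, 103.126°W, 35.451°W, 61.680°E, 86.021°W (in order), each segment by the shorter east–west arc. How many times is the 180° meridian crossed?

0

Leg 1: -143.286° → -103.126°, shortest Δλ = 40.16° (east) — does not cross 180°.
Leg 2: -103.126° → -35.451°, shortest Δλ = 67.675° (east) — does not cross 180°.
Leg 3: -35.451° → +61.680°, shortest Δλ = 97.131° (east) — does not cross 180°.
Leg 4: +61.680° → -86.021°, shortest Δλ = -147.701° (west) — does not cross 180°.
Total crossings: 0.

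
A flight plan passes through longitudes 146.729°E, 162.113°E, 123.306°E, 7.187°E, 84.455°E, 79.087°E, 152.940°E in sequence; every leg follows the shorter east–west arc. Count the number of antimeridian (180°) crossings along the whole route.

0

Leg 1: +146.729° → +162.113°, shortest Δλ = 15.384° (east) — does not cross 180°.
Leg 2: +162.113° → +123.306°, shortest Δλ = -38.807° (west) — does not cross 180°.
Leg 3: +123.306° → +7.187°, shortest Δλ = -116.119° (west) — does not cross 180°.
Leg 4: +7.187° → +84.455°, shortest Δλ = 77.268° (east) — does not cross 180°.
Leg 5: +84.455° → +79.087°, shortest Δλ = -5.368° (west) — does not cross 180°.
Leg 6: +79.087° → +152.940°, shortest Δλ = 73.853° (east) — does not cross 180°.
Total crossings: 0.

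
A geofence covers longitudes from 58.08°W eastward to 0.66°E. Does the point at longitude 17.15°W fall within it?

Band width going east from -58.08° to +0.66°: ((0.66 − -58.08) mod 360) = 58.74°.
Offset of -17.15° east of the west edge: ((-17.15 − -58.08) mod 360) = 40.93°.
40.93° ≤ 58.74° ⇒ inside.

Yes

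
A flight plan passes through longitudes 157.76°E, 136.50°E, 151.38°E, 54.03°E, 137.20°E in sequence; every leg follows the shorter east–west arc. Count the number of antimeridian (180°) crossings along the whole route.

0

Leg 1: +157.76° → +136.50°, shortest Δλ = -21.26° (west) — does not cross 180°.
Leg 2: +136.50° → +151.38°, shortest Δλ = 14.88° (east) — does not cross 180°.
Leg 3: +151.38° → +54.03°, shortest Δλ = -97.35° (west) — does not cross 180°.
Leg 4: +54.03° → +137.20°, shortest Δλ = 83.17° (east) — does not cross 180°.
Total crossings: 0.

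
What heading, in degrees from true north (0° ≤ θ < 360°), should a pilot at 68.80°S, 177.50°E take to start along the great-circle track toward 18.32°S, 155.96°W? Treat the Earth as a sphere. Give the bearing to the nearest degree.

Δλ = -155.96 − 177.50 = -333.46°; wrapped into (−180°, 180°]: 26.54°.
θ = atan2( sin Δλ · cos φ₂ , cos φ₁ · sin φ₂ − sin φ₁ · cos φ₂ · cos Δλ )
  = atan2(0.42418, 0.67814) = 32.026° → normalised to [0°, 360°): 32.026°.

32°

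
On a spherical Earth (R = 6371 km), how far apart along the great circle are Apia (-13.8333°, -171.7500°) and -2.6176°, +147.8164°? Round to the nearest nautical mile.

Δλ = 147.8164 − -171.7500 = 319.5664°; wrapped into (−180°, 180°]: -40.4336°.
Δφ = -2.6176 − -13.8333 = 11.2157°.
a = sin²(Δφ/2) + cos φ₁ · cos φ₂ · sin²(Δλ/2) = 0.125385.
c = 2·atan2(√a, √(1−a)) = 0.72390 rad → d = 6371·c ≈ 4611.96 km ≈ 2490.26 nmi.

2490 nmi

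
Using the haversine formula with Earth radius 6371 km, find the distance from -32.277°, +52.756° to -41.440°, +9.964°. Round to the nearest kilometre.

Δλ = 9.964 − 52.756 = -42.792°.
Δφ = -41.440 − -32.277 = -9.163°.
a = sin²(Δφ/2) + cos φ₁ · cos φ₂ · sin²(Δλ/2) = 0.090733.
c = 2·atan2(√a, √(1−a)) = 0.61194 rad → d = 6371·c ≈ 3898.68 km.

3899 km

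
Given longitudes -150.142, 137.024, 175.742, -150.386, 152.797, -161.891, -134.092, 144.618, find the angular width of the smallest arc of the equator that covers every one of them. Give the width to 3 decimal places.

Sort the longitudes: -161.891°, -150.386°, -150.142°, -134.092°, +137.024°, +144.618°, +152.797°, +175.742°.
Eastward gaps between consecutive values (wrapping around): 11.505°, 0.244°, 16.050°, 271.116°, 7.594°, 8.179°, 22.945°, 22.367°.
Largest gap = 271.116° ⇒ minimal covering band is its complement: 360° − 271.116° = 88.884°.
Band runs from +137.024° eastward to -134.092°, crossing the antimeridian.

88.884°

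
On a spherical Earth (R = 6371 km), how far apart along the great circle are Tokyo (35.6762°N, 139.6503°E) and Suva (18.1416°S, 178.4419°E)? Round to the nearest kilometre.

Δλ = 178.4419 − 139.6503 = 38.7916°.
Δφ = -18.1416 − 35.6762 = -53.8178°.
a = sin²(Δφ/2) + cos φ₁ · cos φ₂ · sin²(Δλ/2) = 0.289957.
c = 2·atan2(√a, √(1−a)) = 1.13726 rad → d = 6371·c ≈ 7245.45 km.

7245 km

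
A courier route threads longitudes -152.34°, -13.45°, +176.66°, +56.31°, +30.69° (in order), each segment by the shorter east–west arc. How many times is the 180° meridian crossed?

Leg 1: -152.34° → -13.45°, shortest Δλ = 138.89° (east) — does not cross 180°.
Leg 2: -13.45° → +176.66°, shortest Δλ = -169.89° (west) — crosses 180°.
Leg 3: +176.66° → +56.31°, shortest Δλ = -120.35° (west) — does not cross 180°.
Leg 4: +56.31° → +30.69°, shortest Δλ = -25.62° (west) — does not cross 180°.
Total crossings: 1.

1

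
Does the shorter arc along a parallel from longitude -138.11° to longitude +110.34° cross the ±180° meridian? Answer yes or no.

Yes

Naïve |110.34 − -138.11| = 248.45° > 180°, so the shorter arc goes the other way round — across 180°.
Signed shortest Δλ = ((110.34 − -138.11 + 180) mod 360) − 180 = -111.55°.
Going west by 111.55° from -138.11° passes through 180° before reaching +110.34°.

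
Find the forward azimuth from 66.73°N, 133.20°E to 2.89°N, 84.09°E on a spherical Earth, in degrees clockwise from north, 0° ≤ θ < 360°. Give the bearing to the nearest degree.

Δλ = 84.09 − 133.20 = -49.11°.
θ = atan2( sin Δλ · cos φ₂ , cos φ₁ · sin φ₂ − sin φ₁ · cos φ₂ · cos Δλ )
  = atan2(-0.75501, -0.58068) = -127.564° → normalised to [0°, 360°): 232.436°.

232°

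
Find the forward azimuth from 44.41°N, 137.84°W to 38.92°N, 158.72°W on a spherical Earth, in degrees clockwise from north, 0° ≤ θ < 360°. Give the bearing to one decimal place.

257.8°

Δλ = -158.72 − -137.84 = -20.88°.
θ = atan2( sin Δλ · cos φ₂ , cos φ₁ · sin φ₂ − sin φ₁ · cos φ₂ · cos Δλ )
  = atan2(-0.27730, -0.05992) = -102.193° → normalised to [0°, 360°): 257.807°.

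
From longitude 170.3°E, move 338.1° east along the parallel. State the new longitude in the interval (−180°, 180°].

148.4°E

Start at +170.3°; shift +338.1° → +508.4°.
+508.4° lies outside (−180°, 180°]; subtract 360° → +148.4°.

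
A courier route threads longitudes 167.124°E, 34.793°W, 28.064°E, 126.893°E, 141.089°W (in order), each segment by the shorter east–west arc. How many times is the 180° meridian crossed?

Leg 1: +167.124° → -34.793°, shortest Δλ = 158.083° (east) — crosses 180°.
Leg 2: -34.793° → +28.064°, shortest Δλ = 62.857° (east) — does not cross 180°.
Leg 3: +28.064° → +126.893°, shortest Δλ = 98.829° (east) — does not cross 180°.
Leg 4: +126.893° → -141.089°, shortest Δλ = 92.018° (east) — crosses 180°.
Total crossings: 2.

2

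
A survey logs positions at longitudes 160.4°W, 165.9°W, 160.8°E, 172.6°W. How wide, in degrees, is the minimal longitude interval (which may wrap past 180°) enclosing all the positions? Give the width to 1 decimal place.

Sort the longitudes: -172.6°, -165.9°, -160.4°, +160.8°.
Eastward gaps between consecutive values (wrapping around): 6.7°, 5.5°, 321.2°, 26.6°.
Largest gap = 321.2° ⇒ minimal covering band is its complement: 360° − 321.2° = 38.8°.
Band runs from +160.8° eastward to -160.4°, crossing the antimeridian.

38.8°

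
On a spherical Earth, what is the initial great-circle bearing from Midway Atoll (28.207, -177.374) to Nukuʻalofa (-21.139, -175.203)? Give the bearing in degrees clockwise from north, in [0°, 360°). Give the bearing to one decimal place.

Δλ = -175.203 − -177.374 = 2.171°.
θ = atan2( sin Δλ · cos φ₂ , cos φ₁ · sin φ₂ − sin φ₁ · cos φ₂ · cos Δλ )
  = atan2(0.03533, -0.75834) = 177.332° → normalised to [0°, 360°): 177.332°.

177.3°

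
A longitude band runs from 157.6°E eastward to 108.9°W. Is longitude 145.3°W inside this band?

Yes

Band width going east from +157.6° to -108.9°: ((-108.9 − 157.6) mod 360) = 93.5°.
Offset of -145.3° east of the west edge: ((-145.3 − 157.6) mod 360) = 57.1°.
57.1° ≤ 93.5° ⇒ inside.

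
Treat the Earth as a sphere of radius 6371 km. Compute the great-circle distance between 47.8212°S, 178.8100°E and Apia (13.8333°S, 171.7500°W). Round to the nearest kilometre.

Δλ = -171.7500 − 178.8100 = -350.5600°; wrapped into (−180°, 180°]: 9.4400°.
Δφ = -13.8333 − -47.8212 = 33.9879°.
a = sin²(Δφ/2) + cos φ₁ · cos φ₂ · sin²(Δλ/2) = 0.089837.
c = 2·atan2(√a, √(1−a)) = 0.60881 rad → d = 6371·c ≈ 3878.76 km.

3879 km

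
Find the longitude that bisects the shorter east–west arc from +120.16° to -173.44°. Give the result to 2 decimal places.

Signed shortest Δλ from +120.16° to -173.44° is +66.40°.
Midpoint longitude = +120.16° + (+66.40°)/2 = +120.16° + 33.20° = +153.36°.
(The naïve average (+120.16 + -173.44)/2 = -26.64° is on the wrong side of the globe.)

+153.36°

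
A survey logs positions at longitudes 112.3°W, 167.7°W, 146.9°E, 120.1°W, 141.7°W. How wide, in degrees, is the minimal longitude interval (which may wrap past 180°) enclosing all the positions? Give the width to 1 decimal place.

100.8°

Sort the longitudes: -167.7°, -141.7°, -120.1°, -112.3°, +146.9°.
Eastward gaps between consecutive values (wrapping around): 26.0°, 21.6°, 7.8°, 259.2°, 45.4°.
Largest gap = 259.2° ⇒ minimal covering band is its complement: 360° − 259.2° = 100.8°.
Band runs from +146.9° eastward to -112.3°, crossing the antimeridian.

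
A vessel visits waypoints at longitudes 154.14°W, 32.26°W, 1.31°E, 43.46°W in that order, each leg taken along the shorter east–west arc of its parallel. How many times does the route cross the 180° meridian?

Leg 1: -154.14° → -32.26°, shortest Δλ = 121.88° (east) — does not cross 180°.
Leg 2: -32.26° → +1.31°, shortest Δλ = 33.57° (east) — does not cross 180°.
Leg 3: +1.31° → -43.46°, shortest Δλ = -44.77° (west) — does not cross 180°.
Total crossings: 0.

0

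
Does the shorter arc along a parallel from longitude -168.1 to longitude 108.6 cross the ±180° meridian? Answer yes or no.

Naïve |108.6 − -168.1| = 276.7° > 180°, so the shorter arc goes the other way round — across 180°.
Signed shortest Δλ = ((108.6 − -168.1 + 180) mod 360) − 180 = -83.3°.
Going west by 83.3° from -168.1° passes through 180° before reaching +108.6°.

Yes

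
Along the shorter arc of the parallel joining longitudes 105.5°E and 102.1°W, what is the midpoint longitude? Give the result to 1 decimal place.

178.3°W

Signed shortest Δλ from +105.5° to -102.1° is +152.4°.
Midpoint longitude = +105.5° + (+152.4°)/2 = +105.5° + 76.2° = +181.7°.
Normalise into (−180°, 180°]: -178.3°.
(The naïve average (+105.5 + -102.1)/2 = 1.7° is on the wrong side of the globe.)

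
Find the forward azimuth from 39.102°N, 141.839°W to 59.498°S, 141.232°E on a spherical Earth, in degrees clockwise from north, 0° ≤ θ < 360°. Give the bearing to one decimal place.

Δλ = 141.232 − -141.839 = 283.071°; wrapped into (−180°, 180°]: -76.929°.
θ = atan2( sin Δλ · cos φ₂ , cos φ₁ · sin φ₂ − sin φ₁ · cos φ₂ · cos Δλ )
  = atan2(-0.49442, -0.74103) = -146.289° → normalised to [0°, 360°): 213.711°.

213.7°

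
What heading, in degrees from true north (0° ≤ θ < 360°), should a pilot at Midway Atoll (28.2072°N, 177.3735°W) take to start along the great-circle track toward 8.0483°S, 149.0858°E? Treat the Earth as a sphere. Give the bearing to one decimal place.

226.8°

Δλ = 149.0858 − -177.3735 = 326.4593°; wrapped into (−180°, 180°]: -33.5407°.
θ = atan2( sin Δλ · cos φ₂ , cos φ₁ · sin φ₂ − sin φ₁ · cos φ₂ · cos Δλ )
  = atan2(-0.54709, -0.51346) = -133.184° → normalised to [0°, 360°): 226.816°.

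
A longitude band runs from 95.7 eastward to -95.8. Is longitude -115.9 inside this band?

Yes

Band width going east from +95.7° to -95.8°: ((-95.8 − 95.7) mod 360) = 168.5°.
Offset of -115.9° east of the west edge: ((-115.9 − 95.7) mod 360) = 148.4°.
148.4° ≤ 168.5° ⇒ inside.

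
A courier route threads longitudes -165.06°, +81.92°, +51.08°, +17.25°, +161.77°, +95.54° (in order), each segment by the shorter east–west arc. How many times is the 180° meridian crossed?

1

Leg 1: -165.06° → +81.92°, shortest Δλ = -113.02° (west) — crosses 180°.
Leg 2: +81.92° → +51.08°, shortest Δλ = -30.84° (west) — does not cross 180°.
Leg 3: +51.08° → +17.25°, shortest Δλ = -33.83° (west) — does not cross 180°.
Leg 4: +17.25° → +161.77°, shortest Δλ = 144.52° (east) — does not cross 180°.
Leg 5: +161.77° → +95.54°, shortest Δλ = -66.23° (west) — does not cross 180°.
Total crossings: 1.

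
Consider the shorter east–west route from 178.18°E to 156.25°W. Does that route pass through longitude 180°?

Naïve |-156.25 − 178.18| = 334.43° > 180°, so the shorter arc goes the other way round — across 180°.
Signed shortest Δλ = ((-156.25 − 178.18 + 180) mod 360) − 180 = 25.57°.
Going east by 25.57° from +178.18° passes through 180° before reaching -156.25°.

Yes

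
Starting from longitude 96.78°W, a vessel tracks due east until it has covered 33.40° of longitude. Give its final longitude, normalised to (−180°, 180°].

Start at -96.78°; shift +33.40° → -63.38°.
-63.38° already lies in (−180°, 180°].

63.38°W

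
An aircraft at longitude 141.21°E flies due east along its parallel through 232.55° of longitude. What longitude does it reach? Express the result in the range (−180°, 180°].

13.76°E

Start at +141.21°; shift +232.55° → +373.76°.
+373.76° lies outside (−180°, 180°]; subtract 360° → +13.76°.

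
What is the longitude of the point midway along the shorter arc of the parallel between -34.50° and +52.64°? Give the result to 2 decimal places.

Signed shortest Δλ from -34.50° to +52.64° is +87.14°.
Midpoint longitude = -34.50° + (+87.14°)/2 = -34.50° + 43.57° = +9.07°.

+9.07°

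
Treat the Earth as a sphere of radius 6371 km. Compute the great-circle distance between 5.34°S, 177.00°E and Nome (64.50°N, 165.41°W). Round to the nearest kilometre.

Δλ = -165.41 − 177.00 = -342.41°; wrapped into (−180°, 180°]: 17.59°.
Δφ = 64.50 − -5.34 = 69.84°.
a = sin²(Δφ/2) + cos φ₁ · cos φ₂ · sin²(Δλ/2) = 0.337699.
c = 2·atan2(√a, √(1−a)) = 1.24021 rad → d = 6371·c ≈ 7901.36 km.

7901 km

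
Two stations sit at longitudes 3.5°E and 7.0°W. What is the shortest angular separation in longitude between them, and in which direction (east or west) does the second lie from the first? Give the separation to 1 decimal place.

Raw difference: -7.0 − 3.5 = -10.5°.
Normalise into (−180°, 180°]: -10.5° stays -10.5°.
Negative ⇒ the second point lies to the west; separation 10.5°.

10.5° west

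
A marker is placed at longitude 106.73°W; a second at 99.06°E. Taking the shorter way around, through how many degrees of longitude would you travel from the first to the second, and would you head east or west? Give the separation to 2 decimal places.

154.21° west

Raw difference: 99.06 − -106.73 = 205.79°.
Normalise into (−180°, 180°]: 205.79° − 360° = -154.21°.
Negative ⇒ the second point lies to the west; separation 154.21°.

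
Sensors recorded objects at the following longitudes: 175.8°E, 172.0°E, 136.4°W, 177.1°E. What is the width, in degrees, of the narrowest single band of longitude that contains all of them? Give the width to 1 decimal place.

Sort the longitudes: -136.4°, +172.0°, +175.8°, +177.1°.
Eastward gaps between consecutive values (wrapping around): 308.4°, 3.8°, 1.3°, 46.5°.
Largest gap = 308.4° ⇒ minimal covering band is its complement: 360° − 308.4° = 51.6°.
Band runs from +172.0° eastward to -136.4°, crossing the antimeridian.

51.6°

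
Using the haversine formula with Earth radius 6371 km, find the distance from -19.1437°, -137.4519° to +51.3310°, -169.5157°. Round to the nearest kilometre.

8436 km

Δλ = -169.5157 − -137.4519 = -32.0638°.
Δφ = 51.3310 − -19.1437 = 70.4747°.
a = sin²(Δφ/2) + cos φ₁ · cos φ₂ · sin²(Δλ/2) = 0.377909.
c = 2·atan2(√a, √(1−a)) = 1.32412 rad → d = 6371·c ≈ 8435.97 km.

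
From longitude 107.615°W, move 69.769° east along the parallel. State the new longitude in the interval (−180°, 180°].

37.846°W

Start at -107.615°; shift +69.769° → -37.846°.
-37.846° already lies in (−180°, 180°].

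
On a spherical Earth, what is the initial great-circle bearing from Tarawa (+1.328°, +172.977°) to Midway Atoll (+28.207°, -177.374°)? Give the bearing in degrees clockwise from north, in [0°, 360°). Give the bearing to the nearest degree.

Δλ = -177.374 − 172.977 = -350.351°; wrapped into (−180°, 180°]: 9.649°.
θ = atan2( sin Δλ · cos φ₂ , cos φ₁ · sin φ₂ − sin φ₁ · cos φ₂ · cos Δλ )
  = atan2(0.14771, 0.45240) = 18.082° → normalised to [0°, 360°): 18.082°.

18°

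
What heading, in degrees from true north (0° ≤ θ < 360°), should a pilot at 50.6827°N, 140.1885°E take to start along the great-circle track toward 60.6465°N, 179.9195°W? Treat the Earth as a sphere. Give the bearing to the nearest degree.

50°

Δλ = -179.9195 − 140.1885 = -320.1080°; wrapped into (−180°, 180°]: 39.8920°.
θ = atan2( sin Δλ · cos φ₂ , cos φ₁ · sin φ₂ − sin φ₁ · cos φ₂ · cos Δλ )
  = atan2(0.31438, 0.26129) = 50.269° → normalised to [0°, 360°): 50.269°.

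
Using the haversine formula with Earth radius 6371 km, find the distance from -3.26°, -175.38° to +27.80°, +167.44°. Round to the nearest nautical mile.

2113 nmi

Δλ = 167.44 − -175.38 = 342.82°; wrapped into (−180°, 180°]: -17.18°.
Δφ = 27.80 − -3.26 = 31.06°.
a = sin²(Δφ/2) + cos φ₁ · cos φ₂ · sin²(Δλ/2) = 0.091389.
c = 2·atan2(√a, √(1−a)) = 0.61422 rad → d = 6371·c ≈ 3913.20 km ≈ 2112.96 nmi.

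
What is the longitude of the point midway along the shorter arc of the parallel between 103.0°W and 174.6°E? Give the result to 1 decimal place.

Signed shortest Δλ from -103.0° to +174.6° is -82.4°.
Midpoint longitude = -103.0° + (-82.4°)/2 = -103.0° − 41.2° = -144.2°.
(The naïve average (-103.0 + +174.6)/2 = 35.8° is on the wrong side of the globe.)

144.2°W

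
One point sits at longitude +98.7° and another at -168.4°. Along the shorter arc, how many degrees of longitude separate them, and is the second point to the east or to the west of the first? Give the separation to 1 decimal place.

92.9° east

Raw difference: -168.4 − 98.7 = -267.1°.
Normalise into (−180°, 180°]: -267.1° + 360° = 92.9°.
Positive ⇒ the second point lies to the east; separation 92.9°.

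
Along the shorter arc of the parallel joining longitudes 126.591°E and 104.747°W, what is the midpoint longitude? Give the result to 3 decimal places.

169.078°W

Signed shortest Δλ from +126.591° to -104.747° is +128.662°.
Midpoint longitude = +126.591° + (+128.662°)/2 = +126.591° + 64.331° = +190.922°.
Normalise into (−180°, 180°]: -169.078°.
(The naïve average (+126.591 + -104.747)/2 = 10.922° is on the wrong side of the globe.)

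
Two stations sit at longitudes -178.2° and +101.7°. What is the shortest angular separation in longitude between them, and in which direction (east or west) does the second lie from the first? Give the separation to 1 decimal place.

80.1° west

Raw difference: 101.7 − -178.2 = 279.9°.
Normalise into (−180°, 180°]: 279.9° − 360° = -80.1°.
Negative ⇒ the second point lies to the west; separation 80.1°.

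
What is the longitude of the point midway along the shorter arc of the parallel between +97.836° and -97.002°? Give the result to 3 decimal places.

-179.583°

Signed shortest Δλ from +97.836° to -97.002° is +165.162°.
Midpoint longitude = +97.836° + (+165.162°)/2 = +97.836° + 82.581° = +180.417°.
Normalise into (−180°, 180°]: -179.583°.
(The naïve average (+97.836 + -97.002)/2 = 0.417° is on the wrong side of the globe.)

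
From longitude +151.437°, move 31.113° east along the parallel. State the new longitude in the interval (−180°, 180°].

Start at +151.437°; shift +31.113° → +182.550°.
+182.550° lies outside (−180°, 180°]; subtract 360° → -177.450°.

-177.450°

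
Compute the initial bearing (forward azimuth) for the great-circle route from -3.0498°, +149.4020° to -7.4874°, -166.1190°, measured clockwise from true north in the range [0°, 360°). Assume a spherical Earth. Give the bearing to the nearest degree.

Δλ = -166.1190 − 149.4020 = -315.5210°; wrapped into (−180°, 180°]: 44.4790°.
θ = atan2( sin Δλ · cos φ₂ , cos φ₁ · sin φ₂ − sin φ₁ · cos φ₂ · cos Δλ )
  = atan2(0.69467, -0.09249) = 97.584° → normalised to [0°, 360°): 97.584°.

98°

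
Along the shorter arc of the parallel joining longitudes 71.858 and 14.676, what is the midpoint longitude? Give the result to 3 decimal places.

Signed shortest Δλ from +71.858° to +14.676° is -57.182°.
Midpoint longitude = +71.858° + (-57.182°)/2 = +71.858° − 28.591° = +43.267°.

+43.267°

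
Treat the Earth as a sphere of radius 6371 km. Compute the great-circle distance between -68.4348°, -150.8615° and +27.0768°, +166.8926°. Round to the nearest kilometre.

11167 km

Δλ = 166.8926 − -150.8615 = 317.7541°; wrapped into (−180°, 180°]: -42.2459°.
Δφ = 27.0768 − -68.4348 = 95.5116°.
a = sin²(Δφ/2) + cos φ₁ · cos φ₂ · sin²(Δλ/2) = 0.590526.
c = 2·atan2(√a, √(1−a)) = 1.75285 rad → d = 6371·c ≈ 11167.42 km.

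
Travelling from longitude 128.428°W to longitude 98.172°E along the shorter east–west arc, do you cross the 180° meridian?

Naïve |98.172 − -128.428| = 226.6° > 180°, so the shorter arc goes the other way round — across 180°.
Signed shortest Δλ = ((98.172 − -128.428 + 180) mod 360) − 180 = -133.4°.
Going west by 133.4° from -128.428° passes through 180° before reaching +98.172°.

Yes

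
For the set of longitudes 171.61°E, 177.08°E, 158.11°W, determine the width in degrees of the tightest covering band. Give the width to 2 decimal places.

Sort the longitudes: -158.11°, +171.61°, +177.08°.
Eastward gaps between consecutive values (wrapping around): 329.72°, 5.47°, 24.81°.
Largest gap = 329.72° ⇒ minimal covering band is its complement: 360° − 329.72° = 30.28°.
Band runs from +171.61° eastward to -158.11°, crossing the antimeridian.

30.28°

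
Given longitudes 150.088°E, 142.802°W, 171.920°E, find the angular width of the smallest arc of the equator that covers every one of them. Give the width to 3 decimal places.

Sort the longitudes: -142.802°, +150.088°, +171.920°.
Eastward gaps between consecutive values (wrapping around): 292.890°, 21.832°, 45.278°.
Largest gap = 292.890° ⇒ minimal covering band is its complement: 360° − 292.890° = 67.110°.
Band runs from +150.088° eastward to -142.802°, crossing the antimeridian.

67.110°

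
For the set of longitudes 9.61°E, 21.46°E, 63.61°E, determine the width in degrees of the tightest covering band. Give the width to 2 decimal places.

Sort the longitudes: +9.61°, +21.46°, +63.61°.
Eastward gaps between consecutive values (wrapping around): 11.85°, 42.15°, 306.00°.
Largest gap = 306.00° ⇒ minimal covering band is its complement: 360° − 306.00° = 54.00°.
Band runs from +9.61° eastward to +63.61°.

54.00°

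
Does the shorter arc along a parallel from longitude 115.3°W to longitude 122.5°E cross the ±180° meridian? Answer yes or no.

Yes

Naïve |122.5 − -115.3| = 237.8° > 180°, so the shorter arc goes the other way round — across 180°.
Signed shortest Δλ = ((122.5 − -115.3 + 180) mod 360) − 180 = -122.2°.
Going west by 122.2° from -115.3° passes through 180° before reaching +122.5°.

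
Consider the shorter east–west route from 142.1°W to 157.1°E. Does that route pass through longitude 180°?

Yes

Naïve |157.1 − -142.1| = 299.2° > 180°, so the shorter arc goes the other way round — across 180°.
Signed shortest Δλ = ((157.1 − -142.1 + 180) mod 360) − 180 = -60.8°.
Going west by 60.8° from -142.1° passes through 180° before reaching +157.1°.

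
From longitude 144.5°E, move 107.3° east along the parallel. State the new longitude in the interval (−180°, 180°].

Start at +144.5°; shift +107.3° → +251.8°.
+251.8° lies outside (−180°, 180°]; subtract 360° → -108.2°.

108.2°W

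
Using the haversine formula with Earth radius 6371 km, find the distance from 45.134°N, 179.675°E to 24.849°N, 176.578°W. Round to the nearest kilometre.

2281 km

Δλ = -176.578 − 179.675 = -356.253°; wrapped into (−180°, 180°]: 3.747°.
Δφ = 24.849 − 45.134 = -20.285°.
a = sin²(Δφ/2) + cos φ₁ · cos φ₂ · sin²(Δλ/2) = 0.031694.
c = 2·atan2(√a, √(1−a)) = 0.35797 rad → d = 6371·c ≈ 2280.60 km.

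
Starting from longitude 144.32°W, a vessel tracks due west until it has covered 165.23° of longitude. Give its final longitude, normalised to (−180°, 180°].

Start at -144.32°; shift −165.23° → -309.55°.
-309.55° lies outside (−180°, 180°]; add 360° → +50.45°.

50.45°E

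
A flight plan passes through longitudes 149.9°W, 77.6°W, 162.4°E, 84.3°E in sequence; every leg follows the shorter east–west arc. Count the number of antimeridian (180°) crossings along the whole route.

1

Leg 1: -149.9° → -77.6°, shortest Δλ = 72.3° (east) — does not cross 180°.
Leg 2: -77.6° → +162.4°, shortest Δλ = -120.0° (west) — crosses 180°.
Leg 3: +162.4° → +84.3°, shortest Δλ = -78.1° (west) — does not cross 180°.
Total crossings: 1.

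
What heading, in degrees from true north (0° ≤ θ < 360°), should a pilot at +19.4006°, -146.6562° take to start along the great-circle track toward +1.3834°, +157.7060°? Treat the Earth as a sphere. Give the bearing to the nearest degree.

Δλ = 157.7060 − -146.6562 = 304.3622°; wrapped into (−180°, 180°]: -55.6378°.
θ = atan2( sin Δλ · cos φ₂ , cos φ₁ · sin φ₂ − sin φ₁ · cos φ₂ · cos Δλ )
  = atan2(-0.82525, -0.16466) = -101.284° → normalised to [0°, 360°): 258.716°.

259°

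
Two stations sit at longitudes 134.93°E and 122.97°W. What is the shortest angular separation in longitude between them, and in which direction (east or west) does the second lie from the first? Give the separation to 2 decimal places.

102.10° east

Raw difference: -122.97 − 134.93 = -257.9°.
Normalise into (−180°, 180°]: -257.9° + 360° = 102.1°.
Positive ⇒ the second point lies to the east; separation 102.10°.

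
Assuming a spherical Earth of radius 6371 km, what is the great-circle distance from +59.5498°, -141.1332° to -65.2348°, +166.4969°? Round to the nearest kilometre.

14542 km

Δλ = 166.4969 − -141.1332 = 307.6301°; wrapped into (−180°, 180°]: -52.3699°.
Δφ = -65.2348 − 59.5498 = -124.7846°.
a = sin²(Δφ/2) + cos φ₁ · cos φ₂ · sin²(Δλ/2) = 0.826584.
c = 2·atan2(√a, √(1−a)) = 2.28256 rad → d = 6371·c ≈ 14542.17 km.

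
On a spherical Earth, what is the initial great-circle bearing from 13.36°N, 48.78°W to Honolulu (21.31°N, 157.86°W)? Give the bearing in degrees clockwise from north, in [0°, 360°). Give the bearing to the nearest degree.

Δλ = -157.86 − -48.78 = -109.08°.
θ = atan2( sin Δλ · cos φ₂ , cos φ₁ · sin φ₂ − sin φ₁ · cos φ₂ · cos Δλ )
  = atan2(-0.88045, 0.42395) = -64.289° → normalised to [0°, 360°): 295.711°.

296°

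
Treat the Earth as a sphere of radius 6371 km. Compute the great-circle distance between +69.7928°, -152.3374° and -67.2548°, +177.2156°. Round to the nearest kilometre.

15414 km

Δλ = 177.2156 − -152.3374 = 329.5530°; wrapped into (−180°, 180°]: -30.4470°.
Δφ = -67.2548 − 69.7928 = -137.0476°.
a = sin²(Δφ/2) + cos φ₁ · cos φ₂ · sin²(Δλ/2) = 0.875168.
c = 2·atan2(√a, √(1−a)) = 2.41937 rad → d = 6371·c ≈ 15413.79 km.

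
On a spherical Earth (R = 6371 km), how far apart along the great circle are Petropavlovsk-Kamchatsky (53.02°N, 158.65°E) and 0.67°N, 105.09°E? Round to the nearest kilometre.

Δλ = 105.09 − 158.65 = -53.56°.
Δφ = 0.67 − 53.02 = -52.35°.
a = sin²(Δφ/2) + cos φ₁ · cos φ₂ · sin²(Δλ/2) = 0.316691.
c = 2·atan2(√a, √(1−a)) = 1.19543 rad → d = 6371·c ≈ 7616.05 km.

7616 km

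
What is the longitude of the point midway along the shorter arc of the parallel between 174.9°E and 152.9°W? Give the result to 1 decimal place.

169.0°W

Signed shortest Δλ from +174.9° to -152.9° is +32.2°.
Midpoint longitude = +174.9° + (+32.2°)/2 = +174.9° + 16.1° = +191.0°.
Normalise into (−180°, 180°]: -169.0°.
(The naïve average (+174.9 + -152.9)/2 = 11.0° is on the wrong side of the globe.)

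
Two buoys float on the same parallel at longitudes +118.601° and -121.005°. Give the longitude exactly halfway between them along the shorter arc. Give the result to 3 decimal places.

Signed shortest Δλ from +118.601° to -121.005° is +120.394°.
Midpoint longitude = +118.601° + (+120.394°)/2 = +118.601° + 60.197° = +178.798°.
(The naïve average (+118.601 + -121.005)/2 = -1.202° is on the wrong side of the globe.)

+178.798°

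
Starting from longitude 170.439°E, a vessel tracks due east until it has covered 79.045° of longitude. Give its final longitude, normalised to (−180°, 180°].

110.516°W

Start at +170.439°; shift +79.045° → +249.484°.
+249.484° lies outside (−180°, 180°]; subtract 360° → -110.516°.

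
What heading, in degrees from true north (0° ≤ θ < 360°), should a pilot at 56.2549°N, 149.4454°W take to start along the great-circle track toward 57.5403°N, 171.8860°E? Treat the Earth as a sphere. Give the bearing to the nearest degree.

290°

Δλ = 171.8860 − -149.4454 = 321.3314°; wrapped into (−180°, 180°]: -38.6686°.
θ = atan2( sin Δλ · cos φ₂ , cos φ₁ · sin φ₂ − sin φ₁ · cos φ₂ · cos Δλ )
  = atan2(-0.33534, 0.12027) = -70.270° → normalised to [0°, 360°): 289.730°.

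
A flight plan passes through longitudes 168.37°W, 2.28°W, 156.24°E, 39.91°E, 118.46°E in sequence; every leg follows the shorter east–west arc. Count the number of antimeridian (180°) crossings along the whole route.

0

Leg 1: -168.37° → -2.28°, shortest Δλ = 166.09° (east) — does not cross 180°.
Leg 2: -2.28° → +156.24°, shortest Δλ = 158.52° (east) — does not cross 180°.
Leg 3: +156.24° → +39.91°, shortest Δλ = -116.33° (west) — does not cross 180°.
Leg 4: +39.91° → +118.46°, shortest Δλ = 78.55° (east) — does not cross 180°.
Total crossings: 0.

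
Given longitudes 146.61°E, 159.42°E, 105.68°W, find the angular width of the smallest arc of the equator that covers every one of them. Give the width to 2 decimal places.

107.71°

Sort the longitudes: -105.68°, +146.61°, +159.42°.
Eastward gaps between consecutive values (wrapping around): 252.29°, 12.81°, 94.90°.
Largest gap = 252.29° ⇒ minimal covering band is its complement: 360° − 252.29° = 107.71°.
Band runs from +146.61° eastward to -105.68°, crossing the antimeridian.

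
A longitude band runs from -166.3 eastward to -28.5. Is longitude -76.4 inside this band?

Yes

Band width going east from -166.3° to -28.5°: ((-28.5 − -166.3) mod 360) = 137.8°.
Offset of -76.4° east of the west edge: ((-76.4 − -166.3) mod 360) = 89.9°.
89.9° ≤ 137.8° ⇒ inside.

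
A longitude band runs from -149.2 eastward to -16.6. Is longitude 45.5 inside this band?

No

Band width going east from -149.2° to -16.6°: ((-16.6 − -149.2) mod 360) = 132.6°.
Offset of +45.5° east of the west edge: ((45.5 − -149.2) mod 360) = 194.7°.
194.7° > 132.6° ⇒ outside.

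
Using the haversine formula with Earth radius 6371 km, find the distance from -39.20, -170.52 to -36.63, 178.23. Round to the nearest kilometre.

1027 km

Δλ = 178.23 − -170.52 = 348.75°; wrapped into (−180°, 180°]: -11.25°.
Δφ = -36.63 − -39.20 = 2.57°.
a = sin²(Δφ/2) + cos φ₁ · cos φ₂ · sin²(Δλ/2) = 0.006478.
c = 2·atan2(√a, √(1−a)) = 0.16114 rad → d = 6371·c ≈ 1026.64 km.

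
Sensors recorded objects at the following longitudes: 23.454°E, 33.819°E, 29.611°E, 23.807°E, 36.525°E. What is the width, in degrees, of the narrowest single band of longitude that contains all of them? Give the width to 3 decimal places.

13.071°

Sort the longitudes: +23.454°, +23.807°, +29.611°, +33.819°, +36.525°.
Eastward gaps between consecutive values (wrapping around): 0.353°, 5.804°, 4.208°, 2.706°, 346.929°.
Largest gap = 346.929° ⇒ minimal covering band is its complement: 360° − 346.929° = 13.071°.
Band runs from +23.454° eastward to +36.525°.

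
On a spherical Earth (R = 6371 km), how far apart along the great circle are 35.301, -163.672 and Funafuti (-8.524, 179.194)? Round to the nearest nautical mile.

Δλ = 179.194 − -163.672 = 342.866°; wrapped into (−180°, 180°]: -17.134°.
Δφ = -8.524 − 35.301 = -43.825°.
a = sin²(Δφ/2) + cos φ₁ · cos φ₂ · sin²(Δλ/2) = 0.157181.
c = 2·atan2(√a, √(1−a)) = 0.81532 rad → d = 6371·c ≈ 5194.39 km ≈ 2804.75 nmi.

2805 nmi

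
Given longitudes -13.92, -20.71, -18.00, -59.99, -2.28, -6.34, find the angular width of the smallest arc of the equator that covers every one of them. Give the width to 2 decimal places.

Sort the longitudes: -59.99°, -20.71°, -18.00°, -13.92°, -6.34°, -2.28°.
Eastward gaps between consecutive values (wrapping around): 39.28°, 2.71°, 4.08°, 7.58°, 4.06°, 302.29°.
Largest gap = 302.29° ⇒ minimal covering band is its complement: 360° − 302.29° = 57.71°.
Band runs from -59.99° eastward to -2.28°.

57.71°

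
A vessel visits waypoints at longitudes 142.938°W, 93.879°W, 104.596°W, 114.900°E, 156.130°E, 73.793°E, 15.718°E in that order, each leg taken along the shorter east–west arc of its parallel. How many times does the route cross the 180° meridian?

1

Leg 1: -142.938° → -93.879°, shortest Δλ = 49.059° (east) — does not cross 180°.
Leg 2: -93.879° → -104.596°, shortest Δλ = -10.717° (west) — does not cross 180°.
Leg 3: -104.596° → +114.900°, shortest Δλ = -140.504° (west) — crosses 180°.
Leg 4: +114.900° → +156.130°, shortest Δλ = 41.23° (east) — does not cross 180°.
Leg 5: +156.130° → +73.793°, shortest Δλ = -82.337° (west) — does not cross 180°.
Leg 6: +73.793° → +15.718°, shortest Δλ = -58.075° (west) — does not cross 180°.
Total crossings: 1.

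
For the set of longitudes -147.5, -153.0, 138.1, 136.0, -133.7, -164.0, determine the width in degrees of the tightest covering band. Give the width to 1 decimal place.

90.3°

Sort the longitudes: -164.0°, -153.0°, -147.5°, -133.7°, +136.0°, +138.1°.
Eastward gaps between consecutive values (wrapping around): 11.0°, 5.5°, 13.8°, 269.7°, 2.1°, 57.9°.
Largest gap = 269.7° ⇒ minimal covering band is its complement: 360° − 269.7° = 90.3°.
Band runs from +136.0° eastward to -133.7°, crossing the antimeridian.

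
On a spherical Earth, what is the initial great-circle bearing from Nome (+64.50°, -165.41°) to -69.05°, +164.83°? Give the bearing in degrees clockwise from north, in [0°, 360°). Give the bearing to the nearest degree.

195°

Δλ = 164.83 − -165.41 = 330.24°; wrapped into (−180°, 180°]: -29.76°.
θ = atan2( sin Δλ · cos φ₂ , cos φ₁ · sin φ₂ − sin φ₁ · cos φ₂ · cos Δλ )
  = atan2(-0.17748, -0.68221) = -165.418° → normalised to [0°, 360°): 194.582°.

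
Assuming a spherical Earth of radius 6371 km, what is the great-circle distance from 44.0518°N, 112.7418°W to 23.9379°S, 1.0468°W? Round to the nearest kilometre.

13529 km

Δλ = -1.0468 − -112.7418 = 111.6950°.
Δφ = -23.9379 − 44.0518 = -67.9897°.
a = sin²(Δφ/2) + cos φ₁ · cos φ₂ · sin²(Δλ/2) = 0.762475.
c = 2·atan2(√a, √(1−a)) = 2.12345 rad → d = 6371·c ≈ 13528.51 km.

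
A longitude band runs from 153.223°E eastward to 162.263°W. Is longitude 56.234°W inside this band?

Band width going east from +153.223° to -162.263°: ((-162.263 − 153.223) mod 360) = 44.514°.
Offset of -56.234° east of the west edge: ((-56.234 − 153.223) mod 360) = 150.543°.
150.543° > 44.514° ⇒ outside.

No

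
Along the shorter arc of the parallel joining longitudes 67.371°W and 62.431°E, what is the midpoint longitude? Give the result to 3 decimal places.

2.470°W

Signed shortest Δλ from -67.371° to +62.431° is +129.802°.
Midpoint longitude = -67.371° + (+129.802°)/2 = -67.371° + 64.901° = -2.470°.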